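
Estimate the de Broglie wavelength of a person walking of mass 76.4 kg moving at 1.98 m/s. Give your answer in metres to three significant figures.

p = mv = 76.4 × 1.98 = 1.513 × 10² kg·m/s.
λ = h/p = 6.626 × 10⁻³⁴ / 1.513 × 10² = 4.38 × 10⁻³⁶ m.

λ = 4.38 × 10⁻³⁶ m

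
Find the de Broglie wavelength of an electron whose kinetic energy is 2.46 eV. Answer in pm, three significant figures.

λ = 782 pm

KE = 2.46 eV = 3.941 × 10⁻¹⁹ J.
p = √(2mKE) = √(2 × 9.109 × 10⁻³¹ × 3.941 × 10⁻¹⁹) = 8.473 × 10⁻²⁵ kg·m/s.
λ = h/p = 6.626 × 10⁻³⁴ / 8.473 × 10⁻²⁵ = 7.82 × 10⁻¹⁰ m = 782 pm.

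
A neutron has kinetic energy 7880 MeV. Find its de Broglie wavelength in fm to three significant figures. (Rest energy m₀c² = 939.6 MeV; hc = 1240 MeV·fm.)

Total energy E = KE + m₀c² = 7880 + 939.6 = 8819.6 MeV.
(pc)² = E² − (m₀c²)² = (8819.6)² − (939.6)² = 7.690 × 10⁷ MeV², so pc = 8769 MeV.
λ = hc/(pc) = 1240 MeV·fm / 8769 MeV = 0.141 fm.

λ = 0.141 fm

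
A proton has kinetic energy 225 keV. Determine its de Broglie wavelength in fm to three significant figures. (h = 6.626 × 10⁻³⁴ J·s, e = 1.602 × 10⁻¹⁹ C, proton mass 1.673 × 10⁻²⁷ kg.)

KE = 225 keV = 3.605 × 10⁻¹⁴ J.
p = √(2mKE) = √(2 × 1.673 × 10⁻²⁷ × 3.605 × 10⁻¹⁴) = 1.098 × 10⁻²⁰ kg·m/s.
λ = h/p = 6.626 × 10⁻³⁴ / 1.098 × 10⁻²⁰ = 6.03 × 10⁻¹⁴ m = 60.3 fm.

λ = 60.3 fm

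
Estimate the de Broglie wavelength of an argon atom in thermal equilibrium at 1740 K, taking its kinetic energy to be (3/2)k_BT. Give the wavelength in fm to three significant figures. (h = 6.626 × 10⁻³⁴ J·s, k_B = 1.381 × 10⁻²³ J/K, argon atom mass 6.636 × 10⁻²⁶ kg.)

λ = 9580 fm

KE = (3/2)k_BT = 1.5 × 1.381 × 10⁻²³ × 1740 = 3.604 × 10⁻²⁰ J.
p = √(2mKE) = √(2 × 6.636 × 10⁻²⁶ × 3.604 × 10⁻²⁰) = 6.916 × 10⁻²³ kg·m/s.
λ = h/p = 9.58 × 10⁻¹² m = 9580 fm.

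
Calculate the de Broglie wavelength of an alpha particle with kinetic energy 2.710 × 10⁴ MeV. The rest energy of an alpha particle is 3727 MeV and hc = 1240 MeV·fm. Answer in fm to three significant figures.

λ = 0.0405 fm

Total energy E = KE + m₀c² = 2.710 × 10⁴ + 3727 = 30827 MeV.
(pc)² = E² − (m₀c²)² = (30827)² − (3727)² = 9.364 × 10⁸ MeV², so pc = 3.060 × 10⁴ MeV.
λ = hc/(pc) = 1240 MeV·fm / 3.060 × 10⁴ MeV = 0.0405 fm.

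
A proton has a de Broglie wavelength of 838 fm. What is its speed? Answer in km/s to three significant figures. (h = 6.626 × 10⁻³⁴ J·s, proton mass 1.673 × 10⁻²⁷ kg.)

v = 473 km/s

p = h/λ = 6.626 × 10⁻³⁴ / 8.380 × 10⁻¹³ = 7.907 × 10⁻²² kg·m/s.
v = p/m = 7.907 × 10⁻²² / 1.673 × 10⁻²⁷ = 4.73 × 10⁵ m/s = 473 km/s.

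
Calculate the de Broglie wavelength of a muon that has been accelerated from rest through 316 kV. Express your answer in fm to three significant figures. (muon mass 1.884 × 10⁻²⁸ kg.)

λ = 152 fm

KE = eV = 1.602 × 10⁻¹⁹ × 3.160 × 10⁵ = 5.062 × 10⁻¹⁴ J.
p = √(2mKE) = √(2 × 1.884 × 10⁻²⁸ × 5.062 × 10⁻¹⁴) = 4.367 × 10⁻²¹ kg·m/s.
λ = h/p = 6.626 × 10⁻³⁴ / 4.367 × 10⁻²¹ = 1.52 × 10⁻¹³ m = 152 fm.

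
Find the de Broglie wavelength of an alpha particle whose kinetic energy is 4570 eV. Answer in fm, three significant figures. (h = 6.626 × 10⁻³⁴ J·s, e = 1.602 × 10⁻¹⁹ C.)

λ = 212 fm

KE = 4570 eV = 7.321 × 10⁻¹⁶ J.
p = √(2mKE) = √(2 × 6.645 × 10⁻²⁷ × 7.321 × 10⁻¹⁶) = 3.119 × 10⁻²¹ kg·m/s.
λ = h/p = 6.626 × 10⁻³⁴ / 3.119 × 10⁻²¹ = 2.12 × 10⁻¹³ m = 212 fm.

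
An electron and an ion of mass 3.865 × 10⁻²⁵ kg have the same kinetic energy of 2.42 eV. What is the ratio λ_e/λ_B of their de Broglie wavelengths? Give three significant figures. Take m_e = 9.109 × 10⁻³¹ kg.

At fixed KE, p = √(2mKE) so λ = h/p ∝ 1/√m.
λ_e/λ_B = √(m_B/m_e) = √(3.865 × 10⁻²⁵/9.109 × 10⁻³¹) = √(4.243 × 10⁵) = 651.

λ_e/λ_B = 651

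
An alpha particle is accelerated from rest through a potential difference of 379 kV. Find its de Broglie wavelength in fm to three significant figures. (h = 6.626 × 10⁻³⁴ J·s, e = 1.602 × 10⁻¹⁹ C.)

KE = 2eV = 2 × 1.602 × 10⁻¹⁹ × 3.790 × 10⁵ = 1.214 × 10⁻¹³ J.
p = √(2mKE) = √(2 × 6.645 × 10⁻²⁷ × 1.214 × 10⁻¹³) = 4.017 × 10⁻²⁰ kg·m/s.
λ = h/p = 6.626 × 10⁻³⁴ / 4.017 × 10⁻²⁰ = 1.65 × 10⁻¹⁴ m = 16.5 fm.

λ = 16.5 fm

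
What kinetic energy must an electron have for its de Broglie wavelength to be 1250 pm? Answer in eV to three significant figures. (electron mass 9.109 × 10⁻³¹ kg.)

p = h/λ = 6.626 × 10⁻³⁴ / 1.250 × 10⁻⁹ = 5.301 × 10⁻²⁵ kg·m/s.
KE = p²/(2m) = (5.301 × 10⁻²⁵)² / (2 × 9.109 × 10⁻³¹) = 1.542 × 10⁻¹⁹ J = 0.963 eV.

KE = 0.963 eV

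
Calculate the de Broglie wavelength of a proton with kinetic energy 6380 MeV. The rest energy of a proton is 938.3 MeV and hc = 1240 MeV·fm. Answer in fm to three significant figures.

λ = 0.171 fm

Total energy E = KE + m₀c² = 6380 + 938.3 = 7318.3 MeV.
(pc)² = E² − (m₀c²)² = (7318.3)² − (938.3)² = 5.268 × 10⁷ MeV², so pc = 7258 MeV.
λ = hc/(pc) = 1240 MeV·fm / 7258 MeV = 0.171 fm.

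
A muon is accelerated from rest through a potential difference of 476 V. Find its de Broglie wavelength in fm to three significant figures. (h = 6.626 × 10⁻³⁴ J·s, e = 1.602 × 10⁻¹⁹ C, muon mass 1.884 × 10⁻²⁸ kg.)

KE = eV = 1.602 × 10⁻¹⁹ × 476.0 = 7.626 × 10⁻¹⁷ J.
p = √(2mKE) = √(2 × 1.884 × 10⁻²⁸ × 7.626 × 10⁻¹⁷) = 1.695 × 10⁻²² kg·m/s.
λ = h/p = 6.626 × 10⁻³⁴ / 1.695 × 10⁻²² = 3.91 × 10⁻¹² m = 3910 fm.

λ = 3910 fm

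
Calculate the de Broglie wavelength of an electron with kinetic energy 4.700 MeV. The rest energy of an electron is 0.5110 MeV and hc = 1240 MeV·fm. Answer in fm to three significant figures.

λ = 239 fm

Total energy E = KE + m₀c² = 4.700 + 0.5110 = 5.2110 MeV.
(pc)² = E² − (m₀c²)² = (5.2110)² − (0.5110)² = 26.89 MeV², so pc = 5.186 MeV.
λ = hc/(pc) = 1240 MeV·fm / 5.186 MeV = 239 fm.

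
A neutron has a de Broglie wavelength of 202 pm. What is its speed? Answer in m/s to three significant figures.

v = 1960 m/s

p = h/λ = 6.626 × 10⁻³⁴ / 2.020 × 10⁻¹⁰ = 3.280 × 10⁻²⁴ kg·m/s.
v = p/m = 3.280 × 10⁻²⁴ / 1.675 × 10⁻²⁷ = 1.96 × 10³ m/s = 1960 m/s.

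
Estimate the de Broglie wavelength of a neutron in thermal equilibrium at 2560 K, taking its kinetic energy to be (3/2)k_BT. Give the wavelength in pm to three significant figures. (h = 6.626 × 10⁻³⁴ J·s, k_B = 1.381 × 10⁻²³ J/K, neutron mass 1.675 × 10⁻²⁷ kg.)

KE = (3/2)k_BT = 1.5 × 1.381 × 10⁻²³ × 2560 = 5.303 × 10⁻²⁰ J.
p = √(2mKE) = √(2 × 1.675 × 10⁻²⁷ × 5.303 × 10⁻²⁰) = 1.333 × 10⁻²³ kg·m/s.
λ = h/p = 4.97 × 10⁻¹¹ m = 49.7 pm.

λ = 49.7 pm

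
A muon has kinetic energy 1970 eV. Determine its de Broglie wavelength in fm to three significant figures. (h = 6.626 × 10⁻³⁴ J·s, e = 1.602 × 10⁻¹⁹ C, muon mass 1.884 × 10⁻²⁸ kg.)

λ = 1920 fm

KE = 1970 eV = 3.156 × 10⁻¹⁶ J.
p = √(2mKE) = √(2 × 1.884 × 10⁻²⁸ × 3.156 × 10⁻¹⁶) = 3.448 × 10⁻²² kg·m/s.
λ = h/p = 6.626 × 10⁻³⁴ / 3.448 × 10⁻²² = 1.92 × 10⁻¹² m = 1920 fm.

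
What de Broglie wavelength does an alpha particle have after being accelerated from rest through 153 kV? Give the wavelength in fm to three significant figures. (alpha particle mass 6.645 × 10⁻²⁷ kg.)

λ = 26.0 fm

KE = 2eV = 2 × 1.602 × 10⁻¹⁹ × 1.530 × 10⁵ = 4.902 × 10⁻¹⁴ J.
p = √(2mKE) = √(2 × 6.645 × 10⁻²⁷ × 4.902 × 10⁻¹⁴) = 2.552 × 10⁻²⁰ kg·m/s.
λ = h/p = 6.626 × 10⁻³⁴ / 2.552 × 10⁻²⁰ = 2.60 × 10⁻¹⁴ m = 26.0 fm.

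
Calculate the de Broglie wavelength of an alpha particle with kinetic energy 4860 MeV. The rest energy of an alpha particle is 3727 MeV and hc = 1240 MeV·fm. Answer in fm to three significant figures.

Total energy E = KE + m₀c² = 4860 + 3727 = 8587 MeV.
(pc)² = E² − (m₀c²)² = (8587)² − (3727)² = 5.985 × 10⁷ MeV², so pc = 7736 MeV.
λ = hc/(pc) = 1240 MeV·fm / 7736 MeV = 0.160 fm.

λ = 0.160 fm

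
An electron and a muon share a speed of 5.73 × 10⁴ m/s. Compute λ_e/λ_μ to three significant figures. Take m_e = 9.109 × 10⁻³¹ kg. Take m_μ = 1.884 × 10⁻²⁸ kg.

At fixed v, p = mv so λ = h/(mv) ∝ 1/m.
λ_e/λ_μ = m_μ/m_e = 1.884 × 10⁻²⁸/9.109 × 10⁻³¹ = 207.

λ_e/λ_μ = 207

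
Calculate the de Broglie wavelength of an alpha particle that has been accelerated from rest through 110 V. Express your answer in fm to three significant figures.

λ = 968 fm

KE = 2eV = 2 × 1.602 × 10⁻¹⁹ × 110.0 = 3.524 × 10⁻¹⁷ J.
p = √(2mKE) = √(2 × 6.645 × 10⁻²⁷ × 3.524 × 10⁻¹⁷) = 6.844 × 10⁻²² kg·m/s.
λ = h/p = 6.626 × 10⁻³⁴ / 6.844 × 10⁻²² = 9.68 × 10⁻¹³ m = 968 fm.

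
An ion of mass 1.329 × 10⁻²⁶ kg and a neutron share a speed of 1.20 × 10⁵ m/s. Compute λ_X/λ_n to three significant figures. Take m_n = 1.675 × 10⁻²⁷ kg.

λ_X/λ_n = 0.126

At fixed v, p = mv so λ = h/(mv) ∝ 1/m.
λ_X/λ_n = m_n/m_X = 1.675 × 10⁻²⁷/1.329 × 10⁻²⁶ = 0.126.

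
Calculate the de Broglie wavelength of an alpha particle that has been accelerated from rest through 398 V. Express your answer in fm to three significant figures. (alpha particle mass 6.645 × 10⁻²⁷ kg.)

KE = 2eV = 2 × 1.602 × 10⁻¹⁹ × 398.0 = 1.275 × 10⁻¹⁶ J.
p = √(2mKE) = √(2 × 6.645 × 10⁻²⁷ × 1.275 × 10⁻¹⁶) = 1.302 × 10⁻²¹ kg·m/s.
λ = h/p = 6.626 × 10⁻³⁴ / 1.302 × 10⁻²¹ = 5.09 × 10⁻¹³ m = 509 fm.

λ = 509 fm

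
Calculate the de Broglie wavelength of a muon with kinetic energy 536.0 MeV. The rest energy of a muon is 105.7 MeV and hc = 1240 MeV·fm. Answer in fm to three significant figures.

Total energy E = KE + m₀c² = 536.0 + 105.7 = 641.7 MeV.
(pc)² = E² − (m₀c²)² = (641.7)² − (105.7)² = 4.006 × 10⁵ MeV², so pc = 632.9 MeV.
λ = hc/(pc) = 1240 MeV·fm / 632.9 MeV = 1.96 fm.

λ = 1.96 fm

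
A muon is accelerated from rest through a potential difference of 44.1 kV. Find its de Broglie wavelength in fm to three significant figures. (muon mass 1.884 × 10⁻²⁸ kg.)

λ = 406 fm

KE = eV = 1.602 × 10⁻¹⁹ × 4.410 × 10⁴ = 7.065 × 10⁻¹⁵ J.
p = √(2mKE) = √(2 × 1.884 × 10⁻²⁸ × 7.065 × 10⁻¹⁵) = 1.632 × 10⁻²¹ kg·m/s.
λ = h/p = 6.626 × 10⁻³⁴ / 1.632 × 10⁻²¹ = 4.06 × 10⁻¹³ m = 406 fm.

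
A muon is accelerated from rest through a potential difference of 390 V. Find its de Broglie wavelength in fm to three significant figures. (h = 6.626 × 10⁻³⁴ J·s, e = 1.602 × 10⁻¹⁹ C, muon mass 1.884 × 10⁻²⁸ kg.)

λ = 4320 fm

KE = eV = 1.602 × 10⁻¹⁹ × 390.0 = 6.248 × 10⁻¹⁷ J.
p = √(2mKE) = √(2 × 1.884 × 10⁻²⁸ × 6.248 × 10⁻¹⁷) = 1.534 × 10⁻²² kg·m/s.
λ = h/p = 6.626 × 10⁻³⁴ / 1.534 × 10⁻²² = 4.32 × 10⁻¹² m = 4320 fm.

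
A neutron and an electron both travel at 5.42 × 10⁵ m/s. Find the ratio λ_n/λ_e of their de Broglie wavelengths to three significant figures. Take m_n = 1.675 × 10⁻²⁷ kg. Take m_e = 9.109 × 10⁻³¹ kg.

λ_n/λ_e = 5.44 × 10⁻⁴

At fixed v, p = mv so λ = h/(mv) ∝ 1/m.
λ_n/λ_e = m_e/m_n = 9.109 × 10⁻³¹/1.675 × 10⁻²⁷ = 5.44 × 10⁻⁴.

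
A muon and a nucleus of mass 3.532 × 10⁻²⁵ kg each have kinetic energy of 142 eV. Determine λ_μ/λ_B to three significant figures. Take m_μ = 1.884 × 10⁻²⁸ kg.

At fixed KE, p = √(2mKE) so λ = h/p ∝ 1/√m.
λ_μ/λ_B = √(m_B/m_μ) = √(3.532 × 10⁻²⁵/1.884 × 10⁻²⁸) = √(1875) = 43.3.

λ_μ/λ_B = 43.3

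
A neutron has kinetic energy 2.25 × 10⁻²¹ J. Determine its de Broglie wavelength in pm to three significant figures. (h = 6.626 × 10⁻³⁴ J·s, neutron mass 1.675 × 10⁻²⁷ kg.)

p = √(2mKE) = √(2 × 1.675 × 10⁻²⁷ × 2.250 × 10⁻²¹) = 2.745 × 10⁻²⁴ kg·m/s.
λ = h/p = 6.626 × 10⁻³⁴ / 2.745 × 10⁻²⁴ = 2.41 × 10⁻¹⁰ m = 241 pm.

λ = 241 pm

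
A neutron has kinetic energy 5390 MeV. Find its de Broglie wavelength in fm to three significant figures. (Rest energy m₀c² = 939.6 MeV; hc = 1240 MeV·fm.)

Total energy E = KE + m₀c² = 5390 + 939.6 = 6329.6 MeV.
(pc)² = E² − (m₀c²)² = (6329.6)² − (939.6)² = 3.918 × 10⁷ MeV², so pc = 6259 MeV.
λ = hc/(pc) = 1240 MeV·fm / 6259 MeV = 0.198 fm.

λ = 0.198 fm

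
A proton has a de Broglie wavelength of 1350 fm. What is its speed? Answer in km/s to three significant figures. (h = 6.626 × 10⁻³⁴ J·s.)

p = h/λ = 6.626 × 10⁻³⁴ / 1.350 × 10⁻¹² = 4.908 × 10⁻²² kg·m/s.
v = p/m = 4.908 × 10⁻²² / 1.673 × 10⁻²⁷ = 2.93 × 10⁵ m/s = 293 km/s.

v = 293 km/s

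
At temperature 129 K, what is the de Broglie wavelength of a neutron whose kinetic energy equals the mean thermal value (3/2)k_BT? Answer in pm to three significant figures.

KE = (3/2)k_BT = 1.5 × 1.381 × 10⁻²³ × 129 = 2.672 × 10⁻²¹ J.
p = √(2mKE) = √(2 × 1.675 × 10⁻²⁷ × 2.672 × 10⁻²¹) = 2.992 × 10⁻²⁴ kg·m/s.
λ = h/p = 2.21 × 10⁻¹⁰ m = 221 pm.

λ = 221 pm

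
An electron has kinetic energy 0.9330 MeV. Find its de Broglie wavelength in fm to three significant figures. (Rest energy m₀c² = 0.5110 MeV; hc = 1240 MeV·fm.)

λ = 918 fm

Total energy E = KE + m₀c² = 0.9330 + 0.5110 = 1.4440 MeV.
(pc)² = E² − (m₀c²)² = (1.4440)² − (0.5110)² = 1.824 MeV², so pc = 1.351 MeV.
λ = hc/(pc) = 1240 MeV·fm / 1.351 MeV = 918 fm.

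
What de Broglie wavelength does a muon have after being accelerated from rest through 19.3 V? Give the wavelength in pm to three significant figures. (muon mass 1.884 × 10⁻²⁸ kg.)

λ = 19.4 pm

KE = eV = 1.602 × 10⁻¹⁹ × 19.30 = 3.092 × 10⁻¹⁸ J.
p = √(2mKE) = √(2 × 1.884 × 10⁻²⁸ × 3.092 × 10⁻¹⁸) = 3.413 × 10⁻²³ kg·m/s.
λ = h/p = 6.626 × 10⁻³⁴ / 3.413 × 10⁻²³ = 1.94 × 10⁻¹¹ m = 19.4 pm.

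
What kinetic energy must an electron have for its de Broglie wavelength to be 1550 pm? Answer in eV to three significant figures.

KE = 0.626 eV

p = h/λ = 6.626 × 10⁻³⁴ / 1.550 × 10⁻⁹ = 4.275 × 10⁻²⁵ kg·m/s.
KE = p²/(2m) = (4.275 × 10⁻²⁵)² / (2 × 9.109 × 10⁻³¹) = 1.003 × 10⁻¹⁹ J = 0.626 eV.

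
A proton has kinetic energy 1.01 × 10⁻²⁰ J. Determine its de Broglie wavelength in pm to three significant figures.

λ = 114 pm

p = √(2mKE) = √(2 × 1.673 × 10⁻²⁷ × 1.010 × 10⁻²⁰) = 5.813 × 10⁻²⁴ kg·m/s.
λ = h/p = 6.626 × 10⁻³⁴ / 5.813 × 10⁻²⁴ = 1.14 × 10⁻¹⁰ m = 114 pm.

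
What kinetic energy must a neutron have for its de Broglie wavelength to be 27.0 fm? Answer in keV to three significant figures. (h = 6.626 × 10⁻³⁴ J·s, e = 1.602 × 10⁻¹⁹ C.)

KE = 1120 keV

p = h/λ = 6.626 × 10⁻³⁴ / 2.700 × 10⁻¹⁴ = 2.454 × 10⁻²⁰ kg·m/s.
KE = p²/(2m) = (2.454 × 10⁻²⁰)² / (2 × 1.675 × 10⁻²⁷) = 1.798 × 10⁻¹³ J = 1120 keV.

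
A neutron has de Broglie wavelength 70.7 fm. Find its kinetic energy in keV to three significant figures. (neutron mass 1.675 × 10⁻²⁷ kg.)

p = h/λ = 6.626 × 10⁻³⁴ / 7.070 × 10⁻¹⁴ = 9.372 × 10⁻²¹ kg·m/s.
KE = p²/(2m) = (9.372 × 10⁻²¹)² / (2 × 1.675 × 10⁻²⁷) = 2.622 × 10⁻¹⁴ J = 164 keV.

KE = 164 keV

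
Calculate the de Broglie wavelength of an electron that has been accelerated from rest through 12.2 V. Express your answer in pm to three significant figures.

λ = 351 pm

KE = eV = 1.602 × 10⁻¹⁹ × 12.20 = 1.954 × 10⁻¹⁸ J.
p = √(2mKE) = √(2 × 9.109 × 10⁻³¹ × 1.954 × 10⁻¹⁸) = 1.887 × 10⁻²⁴ kg·m/s.
λ = h/p = 6.626 × 10⁻³⁴ / 1.887 × 10⁻²⁴ = 3.51 × 10⁻¹⁰ m = 351 pm.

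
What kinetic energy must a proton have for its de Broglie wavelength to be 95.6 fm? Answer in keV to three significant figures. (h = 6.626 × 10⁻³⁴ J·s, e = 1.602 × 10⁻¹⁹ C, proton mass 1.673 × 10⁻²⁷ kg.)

KE = 89.6 keV

p = h/λ = 6.626 × 10⁻³⁴ / 9.560 × 10⁻¹⁴ = 6.931 × 10⁻²¹ kg·m/s.
KE = p²/(2m) = (6.931 × 10⁻²¹)² / (2 × 1.673 × 10⁻²⁷) = 1.436 × 10⁻¹⁴ J = 89.6 keV.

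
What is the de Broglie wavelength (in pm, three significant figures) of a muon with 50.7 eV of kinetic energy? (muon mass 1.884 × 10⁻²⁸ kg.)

λ = 12.0 pm

KE = 50.7 eV = 8.122 × 10⁻¹⁸ J.
p = √(2mKE) = √(2 × 1.884 × 10⁻²⁸ × 8.122 × 10⁻¹⁸) = 5.532 × 10⁻²³ kg·m/s.
λ = h/p = 6.626 × 10⁻³⁴ / 5.532 × 10⁻²³ = 1.20 × 10⁻¹¹ m = 12.0 pm.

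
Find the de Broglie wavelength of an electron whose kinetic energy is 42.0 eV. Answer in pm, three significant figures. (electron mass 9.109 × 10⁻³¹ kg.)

λ = 189 pm

KE = 42.0 eV = 6.728 × 10⁻¹⁸ J.
p = √(2mKE) = √(2 × 9.109 × 10⁻³¹ × 6.728 × 10⁻¹⁸) = 3.501 × 10⁻²⁴ kg·m/s.
λ = h/p = 6.626 × 10⁻³⁴ / 3.501 × 10⁻²⁴ = 1.89 × 10⁻¹⁰ m = 189 pm.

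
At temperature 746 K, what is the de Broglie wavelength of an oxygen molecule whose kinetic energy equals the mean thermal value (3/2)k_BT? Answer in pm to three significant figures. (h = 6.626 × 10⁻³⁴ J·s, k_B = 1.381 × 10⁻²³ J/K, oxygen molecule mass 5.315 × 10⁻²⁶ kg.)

λ = 16.3 pm

KE = (3/2)k_BT = 1.5 × 1.381 × 10⁻²³ × 746 = 1.545 × 10⁻²⁰ J.
p = √(2mKE) = √(2 × 5.315 × 10⁻²⁶ × 1.545 × 10⁻²⁰) = 4.053 × 10⁻²³ kg·m/s.
λ = h/p = 1.63 × 10⁻¹¹ m = 16.3 pm.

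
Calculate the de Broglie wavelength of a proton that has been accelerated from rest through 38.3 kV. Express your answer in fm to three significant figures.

λ = 146 fm

KE = eV = 1.602 × 10⁻¹⁹ × 3.830 × 10⁴ = 6.136 × 10⁻¹⁵ J.
p = √(2mKE) = √(2 × 1.673 × 10⁻²⁷ × 6.136 × 10⁻¹⁵) = 4.531 × 10⁻²¹ kg·m/s.
λ = h/p = 6.626 × 10⁻³⁴ / 4.531 × 10⁻²¹ = 1.46 × 10⁻¹³ m = 146 fm.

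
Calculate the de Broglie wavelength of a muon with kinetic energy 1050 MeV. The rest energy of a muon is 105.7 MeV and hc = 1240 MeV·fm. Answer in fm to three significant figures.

λ = 1.08 fm

Total energy E = KE + m₀c² = 1050 + 105.7 = 1155.7 MeV.
(pc)² = E² − (m₀c²)² = (1155.7)² − (105.7)² = 1.324 × 10⁶ MeV², so pc = 1151 MeV.
λ = hc/(pc) = 1240 MeV·fm / 1151 MeV = 1.08 fm.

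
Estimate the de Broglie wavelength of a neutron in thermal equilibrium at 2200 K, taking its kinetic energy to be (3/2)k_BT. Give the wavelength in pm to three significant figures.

KE = (3/2)k_BT = 1.5 × 1.381 × 10⁻²³ × 2200 = 4.557 × 10⁻²⁰ J.
p = √(2mKE) = √(2 × 1.675 × 10⁻²⁷ × 4.557 × 10⁻²⁰) = 1.236 × 10⁻²³ kg·m/s.
λ = h/p = 5.36 × 10⁻¹¹ m = 53.6 pm.

λ = 53.6 pm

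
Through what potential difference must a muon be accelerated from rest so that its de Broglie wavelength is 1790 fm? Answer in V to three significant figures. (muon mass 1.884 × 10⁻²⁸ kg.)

p = h/λ = 6.626 × 10⁻³⁴ / 1.790 × 10⁻¹² = 3.702 × 10⁻²² kg·m/s.
KE = p²/(2m) = 3.637 × 10⁻¹⁶ J.
V = KE/e = 3.637 × 10⁻¹⁶ / (1.602 × 10⁻¹⁹) = 2270 V.

V = 2270 V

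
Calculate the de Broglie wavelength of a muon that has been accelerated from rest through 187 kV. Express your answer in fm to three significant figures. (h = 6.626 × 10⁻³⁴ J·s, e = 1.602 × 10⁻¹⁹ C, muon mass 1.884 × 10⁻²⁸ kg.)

KE = eV = 1.602 × 10⁻¹⁹ × 1.870 × 10⁵ = 2.996 × 10⁻¹⁴ J.
p = √(2mKE) = √(2 × 1.884 × 10⁻²⁸ × 2.996 × 10⁻¹⁴) = 3.360 × 10⁻²¹ kg·m/s.
λ = h/p = 6.626 × 10⁻³⁴ / 3.360 × 10⁻²¹ = 1.97 × 10⁻¹³ m = 197 fm.

λ = 197 fm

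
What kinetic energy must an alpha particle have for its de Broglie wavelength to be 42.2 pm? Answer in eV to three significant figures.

KE = 0.116 eV

p = h/λ = 6.626 × 10⁻³⁴ / 4.220 × 10⁻¹¹ = 1.570 × 10⁻²³ kg·m/s.
KE = p²/(2m) = (1.570 × 10⁻²³)² / (2 × 6.645 × 10⁻²⁷) = 1.855 × 10⁻²⁰ J = 0.116 eV.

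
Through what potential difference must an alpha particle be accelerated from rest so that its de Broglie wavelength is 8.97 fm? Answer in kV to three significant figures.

p = h/λ = 6.626 × 10⁻³⁴ / 8.970 × 10⁻¹⁵ = 7.387 × 10⁻²⁰ kg·m/s.
KE = p²/(2m) = 4.106 × 10⁻¹³ J.
V = KE/2e = 4.106 × 10⁻¹³ / (2 × 1.602 × 10⁻¹⁹) = 1280 kV.

V = 1280 kV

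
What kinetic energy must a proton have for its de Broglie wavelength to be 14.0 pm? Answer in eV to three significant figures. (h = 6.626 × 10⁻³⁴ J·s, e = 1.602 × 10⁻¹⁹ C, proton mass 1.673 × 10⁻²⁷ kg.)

KE = 4.18 eV

p = h/λ = 6.626 × 10⁻³⁴ / 1.400 × 10⁻¹¹ = 4.733 × 10⁻²³ kg·m/s.
KE = p²/(2m) = (4.733 × 10⁻²³)² / (2 × 1.673 × 10⁻²⁷) = 6.695 × 10⁻¹⁹ J = 4.18 eV.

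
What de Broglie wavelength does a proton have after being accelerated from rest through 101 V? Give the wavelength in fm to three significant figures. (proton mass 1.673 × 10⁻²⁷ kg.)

λ = 2850 fm

KE = eV = 1.602 × 10⁻¹⁹ × 101.0 = 1.618 × 10⁻¹⁷ J.
p = √(2mKE) = √(2 × 1.673 × 10⁻²⁷ × 1.618 × 10⁻¹⁷) = 2.327 × 10⁻²² kg·m/s.
λ = h/p = 6.626 × 10⁻³⁴ / 2.327 × 10⁻²² = 2.85 × 10⁻¹² m = 2850 fm.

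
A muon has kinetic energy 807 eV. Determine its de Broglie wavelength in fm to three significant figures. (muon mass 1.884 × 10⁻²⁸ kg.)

KE = 807 eV = 1.293 × 10⁻¹⁶ J.
p = √(2mKE) = √(2 × 1.884 × 10⁻²⁸ × 1.293 × 10⁻¹⁶) = 2.207 × 10⁻²² kg·m/s.
λ = h/p = 6.626 × 10⁻³⁴ / 2.207 × 10⁻²² = 3.00 × 10⁻¹² m = 3000 fm.

λ = 3000 fm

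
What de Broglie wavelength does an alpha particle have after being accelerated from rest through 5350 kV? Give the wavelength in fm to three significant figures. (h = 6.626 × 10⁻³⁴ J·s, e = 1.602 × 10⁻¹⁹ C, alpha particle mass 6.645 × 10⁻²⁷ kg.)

λ = 4.39 fm

KE = 2eV = 2 × 1.602 × 10⁻¹⁹ × 5.350 × 10⁶ = 1.714 × 10⁻¹² J.
p = √(2mKE) = √(2 × 6.645 × 10⁻²⁷ × 1.714 × 10⁻¹²) = 1.509 × 10⁻¹⁹ kg·m/s.
λ = h/p = 6.626 × 10⁻³⁴ / 1.509 × 10⁻¹⁹ = 4.39 × 10⁻¹⁵ m = 4.39 fm.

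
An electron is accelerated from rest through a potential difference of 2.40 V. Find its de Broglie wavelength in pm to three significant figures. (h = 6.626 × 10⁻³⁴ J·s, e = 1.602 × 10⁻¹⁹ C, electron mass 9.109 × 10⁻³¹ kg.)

KE = eV = 1.602 × 10⁻¹⁹ × 2.400 = 3.845 × 10⁻¹⁹ J.
p = √(2mKE) = √(2 × 9.109 × 10⁻³¹ × 3.845 × 10⁻¹⁹) = 8.369 × 10⁻²⁵ kg·m/s.
λ = h/p = 6.626 × 10⁻³⁴ / 8.369 × 10⁻²⁵ = 7.92 × 10⁻¹⁰ m = 792 pm.

λ = 792 pm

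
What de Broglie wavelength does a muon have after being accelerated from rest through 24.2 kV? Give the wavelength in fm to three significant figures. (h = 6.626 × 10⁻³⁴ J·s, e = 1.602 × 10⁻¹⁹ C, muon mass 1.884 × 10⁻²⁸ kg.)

λ = 548 fm

KE = eV = 1.602 × 10⁻¹⁹ × 2.420 × 10⁴ = 3.877 × 10⁻¹⁵ J.
p = √(2mKE) = √(2 × 1.884 × 10⁻²⁸ × 3.877 × 10⁻¹⁵) = 1.209 × 10⁻²¹ kg·m/s.
λ = h/p = 6.626 × 10⁻³⁴ / 1.209 × 10⁻²¹ = 5.48 × 10⁻¹³ m = 548 fm.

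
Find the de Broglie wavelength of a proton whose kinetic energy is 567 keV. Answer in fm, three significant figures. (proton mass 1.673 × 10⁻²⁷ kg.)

λ = 38.0 fm

KE = 567 keV = 9.083 × 10⁻¹⁴ J.
p = √(2mKE) = √(2 × 1.673 × 10⁻²⁷ × 9.083 × 10⁻¹⁴) = 1.743 × 10⁻²⁰ kg·m/s.
λ = h/p = 6.626 × 10⁻³⁴ / 1.743 × 10⁻²⁰ = 3.80 × 10⁻¹⁴ m = 38.0 fm.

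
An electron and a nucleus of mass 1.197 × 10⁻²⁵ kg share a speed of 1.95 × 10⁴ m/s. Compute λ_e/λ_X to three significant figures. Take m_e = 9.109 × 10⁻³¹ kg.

λ_e/λ_X = 1.31 × 10⁵

At fixed v, p = mv so λ = h/(mv) ∝ 1/m.
λ_e/λ_X = m_X/m_e = 1.197 × 10⁻²⁵/9.109 × 10⁻³¹ = 1.31 × 10⁵.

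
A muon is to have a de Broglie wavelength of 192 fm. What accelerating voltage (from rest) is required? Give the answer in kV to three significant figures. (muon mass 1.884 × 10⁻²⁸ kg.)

p = h/λ = 6.626 × 10⁻³⁴ / 1.920 × 10⁻¹³ = 3.451 × 10⁻²¹ kg·m/s.
KE = p²/(2m) = 3.161 × 10⁻¹⁴ J.
V = KE/e = 3.161 × 10⁻¹⁴ / (1.602 × 10⁻¹⁹) = 197 kV.

V = 197 kV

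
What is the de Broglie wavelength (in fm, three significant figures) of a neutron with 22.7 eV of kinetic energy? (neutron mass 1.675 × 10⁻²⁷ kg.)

KE = 22.7 eV = 3.637 × 10⁻¹⁸ J.
p = √(2mKE) = √(2 × 1.675 × 10⁻²⁷ × 3.637 × 10⁻¹⁸) = 1.104 × 10⁻²² kg·m/s.
λ = h/p = 6.626 × 10⁻³⁴ / 1.104 × 10⁻²² = 6.00 × 10⁻¹² m = 6000 fm.

λ = 6000 fm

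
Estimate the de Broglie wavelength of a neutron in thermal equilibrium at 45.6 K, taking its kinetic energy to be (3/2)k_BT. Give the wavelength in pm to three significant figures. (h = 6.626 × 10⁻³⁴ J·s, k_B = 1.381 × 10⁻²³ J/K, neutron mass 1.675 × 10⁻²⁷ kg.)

λ = 372 pm

KE = (3/2)k_BT = 1.5 × 1.381 × 10⁻²³ × 45.6 = 9.446 × 10⁻²² J.
p = √(2mKE) = √(2 × 1.675 × 10⁻²⁷ × 9.446 × 10⁻²²) = 1.779 × 10⁻²⁴ kg·m/s.
λ = h/p = 3.72 × 10⁻¹⁰ m = 372 pm.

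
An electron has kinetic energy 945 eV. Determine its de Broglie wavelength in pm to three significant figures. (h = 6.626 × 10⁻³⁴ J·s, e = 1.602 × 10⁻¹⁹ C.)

λ = 39.9 pm

KE = 945 eV = 1.514 × 10⁻¹⁶ J.
p = √(2mKE) = √(2 × 9.109 × 10⁻³¹ × 1.514 × 10⁻¹⁶) = 1.661 × 10⁻²³ kg·m/s.
λ = h/p = 6.626 × 10⁻³⁴ / 1.661 × 10⁻²³ = 3.99 × 10⁻¹¹ m = 39.9 pm.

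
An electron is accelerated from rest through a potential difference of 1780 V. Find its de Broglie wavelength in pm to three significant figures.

λ = 29.1 pm

KE = eV = 1.602 × 10⁻¹⁹ × 1780 = 2.852 × 10⁻¹⁶ J.
p = √(2mKE) = √(2 × 9.109 × 10⁻³¹ × 2.852 × 10⁻¹⁶) = 2.279 × 10⁻²³ kg·m/s.
λ = h/p = 6.626 × 10⁻³⁴ / 2.279 × 10⁻²³ = 2.91 × 10⁻¹¹ m = 29.1 pm.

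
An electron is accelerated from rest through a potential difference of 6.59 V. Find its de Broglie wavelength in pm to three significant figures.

λ = 478 pm

KE = eV = 1.602 × 10⁻¹⁹ × 6.590 = 1.056 × 10⁻¹⁸ J.
p = √(2mKE) = √(2 × 9.109 × 10⁻³¹ × 1.056 × 10⁻¹⁸) = 1.387 × 10⁻²⁴ kg·m/s.
λ = h/p = 6.626 × 10⁻³⁴ / 1.387 × 10⁻²⁴ = 4.78 × 10⁻¹⁰ m = 478 pm.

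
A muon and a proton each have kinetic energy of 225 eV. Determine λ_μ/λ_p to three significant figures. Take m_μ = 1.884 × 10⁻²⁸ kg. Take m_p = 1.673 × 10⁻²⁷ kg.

At fixed KE, p = √(2mKE) so λ = h/p ∝ 1/√m.
λ_μ/λ_p = √(m_p/m_μ) = √(1.673 × 10⁻²⁷/1.884 × 10⁻²⁸) = √(8.880) = 2.98.

λ_μ/λ_p = 2.98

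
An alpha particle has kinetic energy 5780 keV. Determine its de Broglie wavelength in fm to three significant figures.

KE = 5780 keV = 9.260 × 10⁻¹³ J.
p = √(2mKE) = √(2 × 6.645 × 10⁻²⁷ × 9.260 × 10⁻¹³) = 1.109 × 10⁻¹⁹ kg·m/s.
λ = h/p = 6.626 × 10⁻³⁴ / 1.109 × 10⁻¹⁹ = 5.97 × 10⁻¹⁵ m = 5.97 fm.

λ = 5.97 fm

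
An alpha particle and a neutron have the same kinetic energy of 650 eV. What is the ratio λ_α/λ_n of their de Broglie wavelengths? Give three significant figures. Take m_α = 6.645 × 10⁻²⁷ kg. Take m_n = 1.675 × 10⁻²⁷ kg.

λ_α/λ_n = 0.502

At fixed KE, p = √(2mKE) so λ = h/p ∝ 1/√m.
λ_α/λ_n = √(m_n/m_α) = √(1.675 × 10⁻²⁷/6.645 × 10⁻²⁷) = √(0.2521) = 0.502.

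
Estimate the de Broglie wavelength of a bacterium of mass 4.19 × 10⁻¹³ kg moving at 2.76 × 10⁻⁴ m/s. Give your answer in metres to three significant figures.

λ = 5.73 × 10⁻¹⁸ m

p = mv = 4.19 × 10⁻¹³ × 2.76 × 10⁻⁴ = 1.156 × 10⁻¹⁶ kg·m/s.
λ = h/p = 6.626 × 10⁻³⁴ / 1.156 × 10⁻¹⁶ = 5.73 × 10⁻¹⁸ m.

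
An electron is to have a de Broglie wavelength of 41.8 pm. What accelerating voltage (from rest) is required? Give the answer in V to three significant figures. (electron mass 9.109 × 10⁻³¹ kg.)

V = 861 V

p = h/λ = 6.626 × 10⁻³⁴ / 4.180 × 10⁻¹¹ = 1.585 × 10⁻²³ kg·m/s.
KE = p²/(2m) = 1.379 × 10⁻¹⁶ J.
V = KE/e = 1.379 × 10⁻¹⁶ / (1.602 × 10⁻¹⁹) = 861 V.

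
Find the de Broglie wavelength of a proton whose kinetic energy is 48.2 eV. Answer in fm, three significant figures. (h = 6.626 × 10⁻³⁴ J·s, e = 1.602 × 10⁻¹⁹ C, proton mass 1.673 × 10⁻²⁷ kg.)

KE = 48.2 eV = 7.722 × 10⁻¹⁸ J.
p = √(2mKE) = √(2 × 1.673 × 10⁻²⁷ × 7.722 × 10⁻¹⁸) = 1.607 × 10⁻²² kg·m/s.
λ = h/p = 6.626 × 10⁻³⁴ / 1.607 × 10⁻²² = 4.12 × 10⁻¹² m = 4120 fm.

λ = 4120 fm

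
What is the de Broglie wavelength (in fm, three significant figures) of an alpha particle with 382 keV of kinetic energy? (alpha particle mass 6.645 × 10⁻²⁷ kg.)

λ = 23.2 fm

KE = 382 keV = 6.120 × 10⁻¹⁴ J.
p = √(2mKE) = √(2 × 6.645 × 10⁻²⁷ × 6.120 × 10⁻¹⁴) = 2.852 × 10⁻²⁰ kg·m/s.
λ = h/p = 6.626 × 10⁻³⁴ / 2.852 × 10⁻²⁰ = 2.32 × 10⁻¹⁴ m = 23.2 fm.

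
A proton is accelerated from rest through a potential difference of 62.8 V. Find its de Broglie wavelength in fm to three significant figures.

KE = eV = 1.602 × 10⁻¹⁹ × 62.80 = 1.006 × 10⁻¹⁷ J.
p = √(2mKE) = √(2 × 1.673 × 10⁻²⁷ × 1.006 × 10⁻¹⁷) = 1.835 × 10⁻²² kg·m/s.
λ = h/p = 6.626 × 10⁻³⁴ / 1.835 × 10⁻²² = 3.61 × 10⁻¹² m = 3610 fm.

λ = 3610 fm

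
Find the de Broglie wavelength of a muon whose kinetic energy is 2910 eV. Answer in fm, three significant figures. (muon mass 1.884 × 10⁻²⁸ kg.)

KE = 2910 eV = 4.662 × 10⁻¹⁶ J.
p = √(2mKE) = √(2 × 1.884 × 10⁻²⁸ × 4.662 × 10⁻¹⁶) = 4.191 × 10⁻²² kg·m/s.
λ = h/p = 6.626 × 10⁻³⁴ / 4.191 × 10⁻²² = 1.58 × 10⁻¹² m = 1580 fm.

λ = 1580 fm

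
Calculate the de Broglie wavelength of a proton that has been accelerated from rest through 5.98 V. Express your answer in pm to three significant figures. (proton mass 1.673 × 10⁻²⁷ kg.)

KE = eV = 1.602 × 10⁻¹⁹ × 5.980 = 9.580 × 10⁻¹⁹ J.
p = √(2mKE) = √(2 × 1.673 × 10⁻²⁷ × 9.580 × 10⁻¹⁹) = 5.662 × 10⁻²³ kg·m/s.
λ = h/p = 6.626 × 10⁻³⁴ / 5.662 × 10⁻²³ = 1.17 × 10⁻¹¹ m = 11.7 pm.

λ = 11.7 pm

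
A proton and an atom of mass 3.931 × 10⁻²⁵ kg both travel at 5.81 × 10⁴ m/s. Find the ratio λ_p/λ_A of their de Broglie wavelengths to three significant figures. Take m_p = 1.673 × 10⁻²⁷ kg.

λ_p/λ_A = 235

At fixed v, p = mv so λ = h/(mv) ∝ 1/m.
λ_p/λ_A = m_A/m_p = 3.931 × 10⁻²⁵/1.673 × 10⁻²⁷ = 235.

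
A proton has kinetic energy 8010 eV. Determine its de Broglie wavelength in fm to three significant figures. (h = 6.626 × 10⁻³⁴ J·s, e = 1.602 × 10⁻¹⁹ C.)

λ = 320 fm

KE = 8010 eV = 1.283 × 10⁻¹⁵ J.
p = √(2mKE) = √(2 × 1.673 × 10⁻²⁷ × 1.283 × 10⁻¹⁵) = 2.072 × 10⁻²¹ kg·m/s.
λ = h/p = 6.626 × 10⁻³⁴ / 2.072 × 10⁻²¹ = 3.20 × 10⁻¹³ m = 320 fm.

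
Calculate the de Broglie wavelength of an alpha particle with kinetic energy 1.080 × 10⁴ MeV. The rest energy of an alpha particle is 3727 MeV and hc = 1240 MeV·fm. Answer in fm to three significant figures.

Total energy E = KE + m₀c² = 1.080 × 10⁴ + 3727 = 14527 MeV.
(pc)² = E² − (m₀c²)² = (14527)² − (3727)² = 1.971 × 10⁸ MeV², so pc = 1.404 × 10⁴ MeV.
λ = hc/(pc) = 1240 MeV·fm / 1.404 × 10⁴ MeV = 0.0883 fm.

λ = 0.0883 fm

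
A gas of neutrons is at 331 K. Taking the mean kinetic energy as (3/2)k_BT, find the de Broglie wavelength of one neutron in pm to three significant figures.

KE = (3/2)k_BT = 1.5 × 1.381 × 10⁻²³ × 331 = 6.857 × 10⁻²¹ J.
p = √(2mKE) = √(2 × 1.675 × 10⁻²⁷ × 6.857 × 10⁻²¹) = 4.793 × 10⁻²⁴ kg·m/s.
λ = h/p = 1.38 × 10⁻¹⁰ m = 138 pm.

λ = 138 pm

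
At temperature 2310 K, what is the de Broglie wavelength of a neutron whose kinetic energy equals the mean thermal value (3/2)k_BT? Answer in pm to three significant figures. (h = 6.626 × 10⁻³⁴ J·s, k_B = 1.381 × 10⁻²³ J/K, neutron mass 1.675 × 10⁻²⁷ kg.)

λ = 52.3 pm

KE = (3/2)k_BT = 1.5 × 1.381 × 10⁻²³ × 2310 = 4.785 × 10⁻²⁰ J.
p = √(2mKE) = √(2 × 1.675 × 10⁻²⁷ × 4.785 × 10⁻²⁰) = 1.266 × 10⁻²³ kg·m/s.
λ = h/p = 5.23 × 10⁻¹¹ m = 52.3 pm.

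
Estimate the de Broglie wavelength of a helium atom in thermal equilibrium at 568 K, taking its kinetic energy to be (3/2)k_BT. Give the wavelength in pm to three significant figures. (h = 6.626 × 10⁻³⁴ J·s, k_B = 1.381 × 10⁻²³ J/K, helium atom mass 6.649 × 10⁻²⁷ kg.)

KE = (3/2)k_BT = 1.5 × 1.381 × 10⁻²³ × 568 = 1.177 × 10⁻²⁰ J.
p = √(2mKE) = √(2 × 6.649 × 10⁻²⁷ × 1.177 × 10⁻²⁰) = 1.251 × 10⁻²³ kg·m/s.
λ = h/p = 5.30 × 10⁻¹¹ m = 53.0 pm.

λ = 53.0 pm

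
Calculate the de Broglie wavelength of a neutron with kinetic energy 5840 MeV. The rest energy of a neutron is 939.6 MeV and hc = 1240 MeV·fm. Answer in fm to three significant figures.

λ = 0.185 fm

Total energy E = KE + m₀c² = 5840 + 939.6 = 6779.6 MeV.
(pc)² = E² − (m₀c²)² = (6779.6)² − (939.6)² = 4.508 × 10⁷ MeV², so pc = 6714 MeV.
λ = hc/(pc) = 1240 MeV·fm / 6714 MeV = 0.185 fm.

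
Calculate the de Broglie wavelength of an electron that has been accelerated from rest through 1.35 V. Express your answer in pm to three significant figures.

KE = eV = 1.602 × 10⁻¹⁹ × 1.350 = 2.163 × 10⁻¹⁹ J.
p = √(2mKE) = √(2 × 9.109 × 10⁻³¹ × 2.163 × 10⁻¹⁹) = 6.277 × 10⁻²⁵ kg·m/s.
λ = h/p = 6.626 × 10⁻³⁴ / 6.277 × 10⁻²⁵ = 1.06 × 10⁻⁹ m = 1060 pm.

λ = 1060 pm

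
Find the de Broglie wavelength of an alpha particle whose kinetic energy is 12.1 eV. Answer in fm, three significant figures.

KE = 12.1 eV = 1.938 × 10⁻¹⁸ J.
p = √(2mKE) = √(2 × 6.645 × 10⁻²⁷ × 1.938 × 10⁻¹⁸) = 1.605 × 10⁻²² kg·m/s.
λ = h/p = 6.626 × 10⁻³⁴ / 1.605 × 10⁻²² = 4.13 × 10⁻¹² m = 4130 fm.

λ = 4130 fm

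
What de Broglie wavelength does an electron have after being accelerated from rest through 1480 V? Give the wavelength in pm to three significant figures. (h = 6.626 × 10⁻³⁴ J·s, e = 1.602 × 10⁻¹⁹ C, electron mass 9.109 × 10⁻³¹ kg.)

λ = 31.9 pm

KE = eV = 1.602 × 10⁻¹⁹ × 1480 = 2.371 × 10⁻¹⁶ J.
p = √(2mKE) = √(2 × 9.109 × 10⁻³¹ × 2.371 × 10⁻¹⁶) = 2.078 × 10⁻²³ kg·m/s.
λ = h/p = 6.626 × 10⁻³⁴ / 2.078 × 10⁻²³ = 3.19 × 10⁻¹¹ m = 31.9 pm.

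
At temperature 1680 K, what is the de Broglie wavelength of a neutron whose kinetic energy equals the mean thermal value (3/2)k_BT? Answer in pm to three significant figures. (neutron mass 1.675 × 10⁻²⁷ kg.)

KE = (3/2)k_BT = 1.5 × 1.381 × 10⁻²³ × 1680 = 3.480 × 10⁻²⁰ J.
p = √(2mKE) = √(2 × 1.675 × 10⁻²⁷ × 3.480 × 10⁻²⁰) = 1.080 × 10⁻²³ kg·m/s.
λ = h/p = 6.14 × 10⁻¹¹ m = 61.4 pm.

λ = 61.4 pm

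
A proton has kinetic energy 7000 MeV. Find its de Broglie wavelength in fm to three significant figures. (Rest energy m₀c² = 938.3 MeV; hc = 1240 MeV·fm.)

λ = 0.157 fm

Total energy E = KE + m₀c² = 7000 + 938.3 = 7938.3 MeV.
(pc)² = E² − (m₀c²)² = (7938.3)² − (938.3)² = 6.214 × 10⁷ MeV², so pc = 7883 MeV.
λ = hc/(pc) = 1240 MeV·fm / 7883 MeV = 0.157 fm.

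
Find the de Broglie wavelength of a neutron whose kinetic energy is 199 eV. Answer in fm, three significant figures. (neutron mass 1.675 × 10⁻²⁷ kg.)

λ = 2030 fm

KE = 199 eV = 3.188 × 10⁻¹⁷ J.
p = √(2mKE) = √(2 × 1.675 × 10⁻²⁷ × 3.188 × 10⁻¹⁷) = 3.268 × 10⁻²² kg·m/s.
λ = h/p = 6.626 × 10⁻³⁴ / 3.268 × 10⁻²² = 2.03 × 10⁻¹² m = 2030 fm.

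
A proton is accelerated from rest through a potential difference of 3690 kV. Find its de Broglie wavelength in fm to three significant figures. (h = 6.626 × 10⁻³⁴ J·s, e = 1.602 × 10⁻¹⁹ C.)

KE = eV = 1.602 × 10⁻¹⁹ × 3.690 × 10⁶ = 5.911 × 10⁻¹³ J.
p = √(2mKE) = √(2 × 1.673 × 10⁻²⁷ × 5.911 × 10⁻¹³) = 4.447 × 10⁻²⁰ kg·m/s.
λ = h/p = 6.626 × 10⁻³⁴ / 4.447 × 10⁻²⁰ = 1.49 × 10⁻¹⁴ m = 14.9 fm.

λ = 14.9 fm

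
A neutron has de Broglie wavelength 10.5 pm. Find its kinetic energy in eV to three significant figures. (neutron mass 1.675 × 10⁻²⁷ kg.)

KE = 7.42 eV

p = h/λ = 6.626 × 10⁻³⁴ / 1.050 × 10⁻¹¹ = 6.310 × 10⁻²³ kg·m/s.
KE = p²/(2m) = (6.310 × 10⁻²³)² / (2 × 1.675 × 10⁻²⁷) = 1.189 × 10⁻¹⁸ J = 7.42 eV.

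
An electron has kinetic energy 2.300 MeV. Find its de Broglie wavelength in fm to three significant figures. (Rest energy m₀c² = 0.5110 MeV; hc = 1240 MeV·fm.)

Total energy E = KE + m₀c² = 2.300 + 0.5110 = 2.8110 MeV.
(pc)² = E² − (m₀c²)² = (2.8110)² − (0.5110)² = 7.641 MeV², so pc = 2.764 MeV.
λ = hc/(pc) = 1240 MeV·fm / 2.764 MeV = 449 fm.

λ = 449 fm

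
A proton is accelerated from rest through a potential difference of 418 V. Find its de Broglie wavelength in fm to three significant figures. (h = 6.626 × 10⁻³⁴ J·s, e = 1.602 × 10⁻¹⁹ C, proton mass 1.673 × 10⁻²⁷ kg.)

KE = eV = 1.602 × 10⁻¹⁹ × 418.0 = 6.696 × 10⁻¹⁷ J.
p = √(2mKE) = √(2 × 1.673 × 10⁻²⁷ × 6.696 × 10⁻¹⁷) = 4.733 × 10⁻²² kg·m/s.
λ = h/p = 6.626 × 10⁻³⁴ / 4.733 × 10⁻²² = 1.40 × 10⁻¹² m = 1400 fm.

λ = 1400 fm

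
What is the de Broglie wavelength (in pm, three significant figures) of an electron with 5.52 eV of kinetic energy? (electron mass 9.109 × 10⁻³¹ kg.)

KE = 5.52 eV = 8.843 × 10⁻¹⁹ J.
p = √(2mKE) = √(2 × 9.109 × 10⁻³¹ × 8.843 × 10⁻¹⁹) = 1.269 × 10⁻²⁴ kg·m/s.
λ = h/p = 6.626 × 10⁻³⁴ / 1.269 × 10⁻²⁴ = 5.22 × 10⁻¹⁰ m = 522 pm.

λ = 522 pm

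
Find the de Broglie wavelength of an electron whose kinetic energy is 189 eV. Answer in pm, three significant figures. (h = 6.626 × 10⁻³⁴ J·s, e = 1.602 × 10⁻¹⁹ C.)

λ = 89.2 pm

KE = 189 eV = 3.028 × 10⁻¹⁷ J.
p = √(2mKE) = √(2 × 9.109 × 10⁻³¹ × 3.028 × 10⁻¹⁷) = 7.427 × 10⁻²⁴ kg·m/s.
λ = h/p = 6.626 × 10⁻³⁴ / 7.427 × 10⁻²⁴ = 8.92 × 10⁻¹¹ m = 89.2 pm.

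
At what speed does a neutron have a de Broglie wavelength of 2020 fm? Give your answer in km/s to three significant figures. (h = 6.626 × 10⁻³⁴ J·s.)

v = 196 km/s

p = h/λ = 6.626 × 10⁻³⁴ / 2.020 × 10⁻¹² = 3.280 × 10⁻²² kg·m/s.
v = p/m = 3.280 × 10⁻²² / 1.675 × 10⁻²⁷ = 1.96 × 10⁵ m/s = 196 km/s.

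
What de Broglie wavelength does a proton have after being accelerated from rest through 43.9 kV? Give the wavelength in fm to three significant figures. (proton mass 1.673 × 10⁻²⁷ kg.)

λ = 137 fm

KE = eV = 1.602 × 10⁻¹⁹ × 4.390 × 10⁴ = 7.033 × 10⁻¹⁵ J.
p = √(2mKE) = √(2 × 1.673 × 10⁻²⁷ × 7.033 × 10⁻¹⁵) = 4.851 × 10⁻²¹ kg·m/s.
λ = h/p = 6.626 × 10⁻³⁴ / 4.851 × 10⁻²¹ = 1.37 × 10⁻¹³ m = 137 fm.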